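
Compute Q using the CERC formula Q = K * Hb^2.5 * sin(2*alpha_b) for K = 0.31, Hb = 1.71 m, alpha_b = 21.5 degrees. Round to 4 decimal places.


Q = K * Hb^2.5 * sin(2 * alpha_b)
Hb^2.5 = 1.71^2.5 = 3.823757
sin(2 * 21.5) = sin(43.0) = 0.681998
Q = 0.31 * 3.823757 * 0.681998
Q = 0.8084 m^3/s

0.8084


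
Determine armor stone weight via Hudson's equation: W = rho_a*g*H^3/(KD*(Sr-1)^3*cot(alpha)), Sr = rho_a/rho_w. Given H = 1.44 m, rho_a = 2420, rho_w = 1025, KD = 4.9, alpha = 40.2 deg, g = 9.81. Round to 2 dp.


Sr = rho_a / rho_w = 2420 / 1025 = 2.360976
(Sr - 1) = 1.360976
(Sr - 1)^3 = 2.520873
cot(40.2) = 1 / tan(40.2) = 1 / 0.845066 = 1.183340
Numerator = 2420 * 9.81 * 1.44^3 = 70887.8574
Denominator = 4.9 * 2.520873 * 1.183340 = 14.616949
W = 70887.8574 / 14.616949
W = 4849.70 N

4849.70


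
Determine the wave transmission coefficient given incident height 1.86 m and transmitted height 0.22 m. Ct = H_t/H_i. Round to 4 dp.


Ct = H_t / H_i
Ct = 0.22 / 1.86
Ct = 0.1183

0.1183


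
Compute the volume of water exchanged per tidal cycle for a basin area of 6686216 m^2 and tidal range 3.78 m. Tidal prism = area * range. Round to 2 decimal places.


Tidal prism = Area * Tidal range
P = 6686216 * 3.78
P = 25273896.48 m^3

25273896.48


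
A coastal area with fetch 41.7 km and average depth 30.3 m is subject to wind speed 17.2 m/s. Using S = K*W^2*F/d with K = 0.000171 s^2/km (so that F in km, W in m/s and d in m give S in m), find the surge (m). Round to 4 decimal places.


S = K * W^2 * F / d
W^2 = 17.2^2 = 295.84
S = 0.000171 * 295.84 * 41.7 / 30.3
Numerator = 0.000171 * 295.84 * 41.7 = 2.109546
S = 2.109546 / 30.3 = 0.0696 m

0.0696


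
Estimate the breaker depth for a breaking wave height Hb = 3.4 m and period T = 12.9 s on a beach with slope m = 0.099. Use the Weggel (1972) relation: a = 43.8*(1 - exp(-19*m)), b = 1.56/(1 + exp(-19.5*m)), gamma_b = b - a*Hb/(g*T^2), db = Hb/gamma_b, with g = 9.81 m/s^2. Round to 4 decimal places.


a = 43.8 * (1 - exp(-19 * m))
exp(-19 * 0.099) = exp(-1.8810) = 0.152438
a = 43.8 * (1 - 0.152438) = 37.123233
b = 1.56 / (1 + exp(-19.5 * m))
exp(-19.5 * 0.099) = exp(-1.9305) = 0.145076
b = 1.56 / (1 + 0.145076) = 1.362355
Hb / (g * T^2) = 3.4 / (9.81 * 12.9^2) = 3.4 / 1632.4821 = 0.00208272
gamma_b = b - a * Hb/(g*T^2) = 1.362355 - 37.123233 * 0.00208272 = 1.285038
db = Hb / gamma_b = 3.4 / 1.285038
db = 2.6458 m

2.6458


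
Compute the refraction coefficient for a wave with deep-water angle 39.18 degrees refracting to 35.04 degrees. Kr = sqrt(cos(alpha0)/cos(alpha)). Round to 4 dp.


Kr = sqrt(cos(alpha0) / cos(alpha))
cos(39.18) = 0.775165
cos(35.04) = 0.818751
Kr = sqrt(0.775165 / 0.818751)
Kr = sqrt(0.946765)
Kr = 0.9730

0.9730


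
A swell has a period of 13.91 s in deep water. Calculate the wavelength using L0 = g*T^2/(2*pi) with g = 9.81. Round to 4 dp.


L0 = g * T^2 / (2 * pi)
L0 = 9.81 * 13.91^2 / (2 * pi)
L0 = 9.81 * 193.4881 / 6.28319
L0 = 1898.1183 / 6.28319
L0 = 302.0949 m

302.0949


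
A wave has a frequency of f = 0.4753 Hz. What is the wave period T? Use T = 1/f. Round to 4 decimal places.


T = 1 / f
T = 1 / 0.4753
T = 2.1039 s

2.1039


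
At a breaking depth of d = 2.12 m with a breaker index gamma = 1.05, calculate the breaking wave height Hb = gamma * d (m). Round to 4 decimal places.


Hb = gamma * d
Hb = 1.05 * 2.12
Hb = 2.2260 m

2.2260


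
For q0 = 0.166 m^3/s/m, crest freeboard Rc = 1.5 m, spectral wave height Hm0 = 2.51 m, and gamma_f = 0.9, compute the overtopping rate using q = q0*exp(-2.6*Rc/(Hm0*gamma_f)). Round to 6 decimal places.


q = q0 * exp(-2.6 * Rc / (Hm0 * gamma_f))
Exponent = -2.6 * 1.5 / (2.51 * 0.9)
= -2.6 * 1.5 / 2.2590
= -1.726428
exp(-1.726428) = 0.177919
q = 0.166 * 0.177919
q = 0.029535 m^3/s/m

0.029535


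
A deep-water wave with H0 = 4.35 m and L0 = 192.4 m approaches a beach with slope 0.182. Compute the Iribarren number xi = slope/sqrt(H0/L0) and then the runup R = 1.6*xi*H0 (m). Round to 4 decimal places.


xi = slope / sqrt(H0/L0)
H0/L0 = 4.35/192.4 = 0.022609
sqrt(0.022609) = 0.150363
xi = 0.182 / 0.150363 = 1.210401
R = 1.6 * xi * H0 = 1.6 * 1.210401 * 4.35
R = 8.4244 m

8.4244


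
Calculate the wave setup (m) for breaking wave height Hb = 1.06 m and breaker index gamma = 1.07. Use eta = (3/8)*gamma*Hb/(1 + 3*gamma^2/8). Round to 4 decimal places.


eta = (3/8) * gamma * Hb / (1 + 3*gamma^2/8)
Numerator = (3/8) * 1.07 * 1.06 = 0.425325
Denominator = 1 + 3*1.07^2/8 = 1 + 0.429338 = 1.429338
eta = 0.425325 / 1.429338
eta = 0.2976 m

0.2976


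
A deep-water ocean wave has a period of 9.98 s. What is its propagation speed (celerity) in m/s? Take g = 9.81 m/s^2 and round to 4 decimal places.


We use the deep-water celerity formula:
C = g * T / (2 * pi)
C = 9.81 * 9.98 / (2 * 3.14159...)
C = 97.903800 / 6.283185
C = 15.5819 m/s

15.5819


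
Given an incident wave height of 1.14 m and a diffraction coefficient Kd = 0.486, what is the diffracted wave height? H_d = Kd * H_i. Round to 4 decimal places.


H_d = Kd * H_i
H_d = 0.486 * 1.14
H_d = 0.5540 m

0.5540


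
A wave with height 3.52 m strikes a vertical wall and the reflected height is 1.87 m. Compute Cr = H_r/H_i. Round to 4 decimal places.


Cr = H_r / H_i
Cr = 1.87 / 3.52
Cr = 0.5313

0.5313


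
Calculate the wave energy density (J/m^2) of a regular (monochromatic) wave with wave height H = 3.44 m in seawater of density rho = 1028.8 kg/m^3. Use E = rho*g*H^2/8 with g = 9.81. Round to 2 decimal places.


E = (1/8) * rho * g * H^2
E = (1/8) * 1028.8 * 9.81 * 3.44^2
E = 0.125 * 1028.8 * 9.81 * 11.8336
E = 14928.87 J/m^2

14928.87


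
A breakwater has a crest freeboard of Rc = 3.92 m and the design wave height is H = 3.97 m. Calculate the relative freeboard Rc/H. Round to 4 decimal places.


Relative freeboard = Rc / H
= 3.92 / 3.97
= 0.9874

0.9874


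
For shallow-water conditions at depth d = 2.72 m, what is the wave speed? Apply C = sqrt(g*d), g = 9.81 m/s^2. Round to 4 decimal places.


Using the shallow-water approximation:
C = sqrt(g * d) = sqrt(9.81 * 2.72)
C = sqrt(26.6832)
C = 5.1656 m/s

5.1656


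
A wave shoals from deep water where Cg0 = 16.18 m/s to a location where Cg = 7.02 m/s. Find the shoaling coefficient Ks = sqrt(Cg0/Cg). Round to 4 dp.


Ks = sqrt(Cg0 / Cg)
Ks = sqrt(16.18 / 7.02)
Ks = sqrt(2.3048)
Ks = 1.5182

1.5182


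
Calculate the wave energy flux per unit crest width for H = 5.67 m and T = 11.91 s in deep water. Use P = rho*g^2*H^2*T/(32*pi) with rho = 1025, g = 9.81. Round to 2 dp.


P = rho * g^2 * H^2 * T / (32 * pi)
P = 1025 * 9.81^2 * 5.67^2 * 11.91 / (32 * pi)
P = 1025 * 96.2361 * 32.1489 * 11.91 / 100.53096
P = 375698.89 W/m

375698.89


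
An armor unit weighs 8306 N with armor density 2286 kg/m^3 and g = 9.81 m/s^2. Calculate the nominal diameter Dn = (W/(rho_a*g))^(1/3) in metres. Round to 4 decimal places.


V = W / (rho_a * g)
V = 8306 / (2286 * 9.81)
V = 8306 / 22425.66
V = 0.370379 m^3
Dn = V^(1/3) = 0.370379^(1/3)
Dn = 0.7182 m

0.7182


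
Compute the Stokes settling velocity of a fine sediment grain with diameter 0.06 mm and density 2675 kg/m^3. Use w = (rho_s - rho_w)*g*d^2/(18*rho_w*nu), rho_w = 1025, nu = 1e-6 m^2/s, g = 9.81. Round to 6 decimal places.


w = (rho_s - rho_w) * g * d^2 / (18 * rho_w * nu)
d = 0.06 mm = 0.000060 m
rho_s - rho_w = 2675 - 1025 = 1650
Numerator = 1650 * 9.81 * (0.000060)^2 = 0.000058271400
Denominator = 18 * 1025 * 1e-6 = 0.018450
w = 0.003158 m/s

0.003158


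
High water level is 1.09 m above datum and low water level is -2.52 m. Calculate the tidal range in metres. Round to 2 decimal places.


Tidal range = High water - Low water
Tidal range = 1.09 - (-2.52)
Tidal range = 3.61 m

3.61


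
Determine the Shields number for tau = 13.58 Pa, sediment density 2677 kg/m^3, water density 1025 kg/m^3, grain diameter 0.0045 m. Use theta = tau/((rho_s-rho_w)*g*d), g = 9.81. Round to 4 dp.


theta = tau / ((rho_s - rho_w) * g * d)
rho_s - rho_w = 2677 - 1025 = 1652
Denominator = 1652 * 9.81 * 0.0045 = 72.927540
theta = 13.58 / 72.927540
theta = 0.1862

0.1862


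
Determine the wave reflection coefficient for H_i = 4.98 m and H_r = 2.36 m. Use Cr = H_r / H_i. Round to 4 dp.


Cr = H_r / H_i
Cr = 2.36 / 4.98
Cr = 0.4739

0.4739


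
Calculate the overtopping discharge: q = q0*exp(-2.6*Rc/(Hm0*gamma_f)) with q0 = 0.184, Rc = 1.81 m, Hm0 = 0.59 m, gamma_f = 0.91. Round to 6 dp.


q = q0 * exp(-2.6 * Rc / (Hm0 * gamma_f))
Exponent = -2.6 * 1.81 / (0.59 * 0.91)
= -2.6 * 1.81 / 0.5369
= -8.765133
exp(-8.765133) = 0.000156
q = 0.184 * 0.000156
q = 0.000029 m^3/s/m

0.000029


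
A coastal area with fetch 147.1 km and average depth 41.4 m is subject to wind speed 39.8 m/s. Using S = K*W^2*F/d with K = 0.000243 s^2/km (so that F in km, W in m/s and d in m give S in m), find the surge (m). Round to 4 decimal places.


S = K * W^2 * F / d
W^2 = 39.8^2 = 1584.04
S = 0.000243 * 1584.04 * 147.1 / 41.4
Numerator = 0.000243 * 1584.04 * 147.1 = 56.621985
S = 56.621985 / 41.4 = 1.3677 m

1.3677


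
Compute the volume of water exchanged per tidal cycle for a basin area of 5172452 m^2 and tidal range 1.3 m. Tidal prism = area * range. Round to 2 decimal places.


Tidal prism = Area * Tidal range
P = 5172452 * 1.3
P = 6724187.60 m^3

6724187.60


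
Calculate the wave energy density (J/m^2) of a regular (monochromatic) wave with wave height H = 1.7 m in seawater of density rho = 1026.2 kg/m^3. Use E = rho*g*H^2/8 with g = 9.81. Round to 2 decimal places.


E = (1/8) * rho * g * H^2
E = (1/8) * 1026.2 * 9.81 * 1.7^2
E = 0.125 * 1026.2 * 9.81 * 2.8900
E = 3636.71 J/m^2

3636.71


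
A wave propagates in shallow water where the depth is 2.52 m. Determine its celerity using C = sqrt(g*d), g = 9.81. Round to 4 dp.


Using the shallow-water approximation:
C = sqrt(g * d) = sqrt(9.81 * 2.52)
C = sqrt(24.7212)
C = 4.9720 m/s

4.9720


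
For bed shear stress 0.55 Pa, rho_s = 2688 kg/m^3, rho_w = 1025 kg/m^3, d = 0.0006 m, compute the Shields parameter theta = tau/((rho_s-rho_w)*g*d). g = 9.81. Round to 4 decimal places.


theta = tau / ((rho_s - rho_w) * g * d)
rho_s - rho_w = 2688 - 1025 = 1663
Denominator = 1663 * 9.81 * 0.0006 = 9.788418
theta = 0.55 / 9.788418
theta = 0.0562

0.0562


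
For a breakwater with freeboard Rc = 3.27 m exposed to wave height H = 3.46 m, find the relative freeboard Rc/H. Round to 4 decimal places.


Relative freeboard = Rc / H
= 3.27 / 3.46
= 0.9451

0.9451


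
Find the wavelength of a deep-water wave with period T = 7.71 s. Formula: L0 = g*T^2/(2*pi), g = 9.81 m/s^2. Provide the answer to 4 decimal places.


L0 = g * T^2 / (2 * pi)
L0 = 9.81 * 7.71^2 / (2 * pi)
L0 = 9.81 * 59.4441 / 6.28319
L0 = 583.1466 / 6.28319
L0 = 92.8107 m

92.8107


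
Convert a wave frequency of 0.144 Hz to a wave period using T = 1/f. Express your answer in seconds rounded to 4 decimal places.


T = 1 / f
T = 1 / 0.144
T = 6.9444 s

6.9444


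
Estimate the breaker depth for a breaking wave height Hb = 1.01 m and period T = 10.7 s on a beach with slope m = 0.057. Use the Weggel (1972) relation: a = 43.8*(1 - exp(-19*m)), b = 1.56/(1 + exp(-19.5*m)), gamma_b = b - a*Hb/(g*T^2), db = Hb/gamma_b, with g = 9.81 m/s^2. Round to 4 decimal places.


a = 43.8 * (1 - exp(-19 * m))
exp(-19 * 0.057) = exp(-1.0830) = 0.338578
a = 43.8 * (1 - 0.338578) = 28.970272
b = 1.56 / (1 + exp(-19.5 * m))
exp(-19.5 * 0.057) = exp(-1.1115) = 0.329065
b = 1.56 / (1 + 0.329065) = 1.173757
Hb / (g * T^2) = 1.01 / (9.81 * 10.7^2) = 1.01 / 1123.1469 = 0.00089926
gamma_b = b - a * Hb/(g*T^2) = 1.173757 - 28.970272 * 0.00089926 = 1.147706
db = Hb / gamma_b = 1.01 / 1.147706
db = 0.8800 m

0.8800


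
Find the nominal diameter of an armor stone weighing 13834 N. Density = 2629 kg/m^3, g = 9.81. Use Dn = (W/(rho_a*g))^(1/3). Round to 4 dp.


V = W / (rho_a * g)
V = 13834 / (2629 * 9.81)
V = 13834 / 25790.49
V = 0.536399 m^3
Dn = V^(1/3) = 0.536399^(1/3)
Dn = 0.8125 m

0.8125


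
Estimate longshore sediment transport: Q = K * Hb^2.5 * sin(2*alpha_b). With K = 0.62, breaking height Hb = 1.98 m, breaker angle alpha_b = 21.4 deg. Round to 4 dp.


Q = K * Hb^2.5 * sin(2 * alpha_b)
Hb^2.5 = 1.98^2.5 = 5.516492
sin(2 * 21.4) = sin(42.8) = 0.679441
Q = 0.62 * 5.516492 * 0.679441
Q = 2.3238 m^3/s

2.3238


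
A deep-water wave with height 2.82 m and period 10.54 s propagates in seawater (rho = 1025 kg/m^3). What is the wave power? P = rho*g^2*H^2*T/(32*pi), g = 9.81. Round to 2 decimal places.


P = rho * g^2 * H^2 * T / (32 * pi)
P = 1025 * 9.81^2 * 2.82^2 * 10.54 / (32 * pi)
P = 1025 * 96.2361 * 7.9524 * 10.54 / 100.53096
P = 82243.36 W/m

82243.36


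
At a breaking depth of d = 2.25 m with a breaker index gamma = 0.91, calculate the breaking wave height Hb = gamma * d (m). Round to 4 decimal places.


Hb = gamma * d
Hb = 0.91 * 2.25
Hb = 2.0475 m

2.0475


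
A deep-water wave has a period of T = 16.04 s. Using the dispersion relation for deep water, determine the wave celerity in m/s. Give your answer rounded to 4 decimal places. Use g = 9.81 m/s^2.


We use the deep-water celerity formula:
C = g * T / (2 * pi)
C = 9.81 * 16.04 / (2 * 3.14159...)
C = 157.352400 / 6.283185
C = 25.0434 m/s

25.0434


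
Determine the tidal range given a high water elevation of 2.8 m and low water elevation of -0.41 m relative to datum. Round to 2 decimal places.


Tidal range = High water - Low water
Tidal range = 2.8 - (-0.41)
Tidal range = 3.21 m

3.21


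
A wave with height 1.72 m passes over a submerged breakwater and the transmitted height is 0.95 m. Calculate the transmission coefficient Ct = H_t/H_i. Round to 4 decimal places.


Ct = H_t / H_i
Ct = 0.95 / 1.72
Ct = 0.5523

0.5523


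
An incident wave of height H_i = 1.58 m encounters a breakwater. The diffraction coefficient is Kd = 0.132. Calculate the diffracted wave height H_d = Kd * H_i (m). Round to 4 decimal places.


H_d = Kd * H_i
H_d = 0.132 * 1.58
H_d = 0.2086 m

0.2086


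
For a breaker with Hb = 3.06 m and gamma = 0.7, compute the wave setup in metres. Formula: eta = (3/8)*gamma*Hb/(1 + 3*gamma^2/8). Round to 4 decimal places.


eta = (3/8) * gamma * Hb / (1 + 3*gamma^2/8)
Numerator = (3/8) * 0.7 * 3.06 = 0.803250
Denominator = 1 + 3*0.7^2/8 = 1 + 0.183750 = 1.183750
eta = 0.803250 / 1.183750
eta = 0.6786 m

0.6786


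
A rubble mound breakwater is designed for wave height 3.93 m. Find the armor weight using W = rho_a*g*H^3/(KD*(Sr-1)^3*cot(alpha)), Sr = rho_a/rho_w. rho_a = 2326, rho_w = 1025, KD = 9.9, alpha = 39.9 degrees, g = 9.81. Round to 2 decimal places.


Sr = rho_a / rho_w = 2326 / 1025 = 2.269268
(Sr - 1) = 1.269268
(Sr - 1)^3 = 2.044845
cot(39.9) = 1 / tan(39.9) = 1 / 0.836130 = 1.195987
Numerator = 2326 * 9.81 * 3.93^3 = 1385021.0337
Denominator = 9.9 * 2.044845 * 1.195987 = 24.211505
W = 1385021.0337 / 24.211505
W = 57205.08 N

57205.08


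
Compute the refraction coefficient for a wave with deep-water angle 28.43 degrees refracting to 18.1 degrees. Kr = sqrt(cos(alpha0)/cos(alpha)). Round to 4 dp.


Kr = sqrt(cos(alpha0) / cos(alpha))
cos(28.43) = 0.879399
cos(18.1) = 0.950516
Kr = sqrt(0.879399 / 0.950516)
Kr = sqrt(0.925181)
Kr = 0.9619

0.9619


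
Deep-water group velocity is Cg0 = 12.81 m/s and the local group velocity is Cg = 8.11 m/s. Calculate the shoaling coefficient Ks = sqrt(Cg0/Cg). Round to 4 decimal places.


Ks = sqrt(Cg0 / Cg)
Ks = sqrt(12.81 / 8.11)
Ks = sqrt(1.5795)
Ks = 1.2568

1.2568


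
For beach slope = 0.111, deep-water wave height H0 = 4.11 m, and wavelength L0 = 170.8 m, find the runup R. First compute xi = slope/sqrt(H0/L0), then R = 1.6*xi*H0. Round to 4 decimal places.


xi = slope / sqrt(H0/L0)
H0/L0 = 4.11/170.8 = 0.024063
sqrt(0.024063) = 0.155123
xi = 0.111 / 0.155123 = 0.715560
R = 1.6 * xi * H0 = 1.6 * 0.715560 * 4.11
R = 4.7055 m

4.7055


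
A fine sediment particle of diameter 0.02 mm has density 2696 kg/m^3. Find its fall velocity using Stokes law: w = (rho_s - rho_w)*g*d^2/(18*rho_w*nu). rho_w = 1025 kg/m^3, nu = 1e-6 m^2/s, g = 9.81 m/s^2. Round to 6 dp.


w = (rho_s - rho_w) * g * d^2 / (18 * rho_w * nu)
d = 0.02 mm = 0.000020 m
rho_s - rho_w = 2696 - 1025 = 1671
Numerator = 1671 * 9.81 * (0.000020)^2 = 0.000006557004
Denominator = 18 * 1025 * 1e-6 = 0.018450
w = 0.000355 m/s

0.000355


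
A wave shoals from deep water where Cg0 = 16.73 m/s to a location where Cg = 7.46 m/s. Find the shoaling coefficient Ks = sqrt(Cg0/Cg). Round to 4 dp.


Ks = sqrt(Cg0 / Cg)
Ks = sqrt(16.73 / 7.46)
Ks = sqrt(2.2426)
Ks = 1.4975

1.4975


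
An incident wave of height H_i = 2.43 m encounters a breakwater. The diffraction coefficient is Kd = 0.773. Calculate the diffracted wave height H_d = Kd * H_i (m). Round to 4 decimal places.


H_d = Kd * H_i
H_d = 0.773 * 2.43
H_d = 1.8784 m

1.8784


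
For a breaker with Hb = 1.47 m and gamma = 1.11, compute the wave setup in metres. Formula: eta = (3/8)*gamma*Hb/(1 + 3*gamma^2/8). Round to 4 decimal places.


eta = (3/8) * gamma * Hb / (1 + 3*gamma^2/8)
Numerator = (3/8) * 1.11 * 1.47 = 0.611888
Denominator = 1 + 3*1.11^2/8 = 1 + 0.462038 = 1.462038
eta = 0.611888 / 1.462038
eta = 0.4185 m

0.4185


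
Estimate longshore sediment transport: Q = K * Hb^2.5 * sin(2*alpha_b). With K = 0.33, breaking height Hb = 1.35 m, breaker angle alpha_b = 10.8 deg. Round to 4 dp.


Q = K * Hb^2.5 * sin(2 * alpha_b)
Hb^2.5 = 1.35^2.5 = 2.117554
sin(2 * 10.8) = sin(21.6) = 0.368125
Q = 0.33 * 2.117554 * 0.368125
Q = 0.2572 m^3/s

0.2572


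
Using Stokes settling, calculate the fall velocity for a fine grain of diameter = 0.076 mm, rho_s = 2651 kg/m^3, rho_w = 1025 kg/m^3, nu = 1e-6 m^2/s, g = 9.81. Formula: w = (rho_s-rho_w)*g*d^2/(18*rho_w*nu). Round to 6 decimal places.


w = (rho_s - rho_w) * g * d^2 / (18 * rho_w * nu)
d = 0.076 mm = 0.000076 m
rho_s - rho_w = 2651 - 1025 = 1626
Numerator = 1626 * 9.81 * (0.000076)^2 = 0.000092133323
Denominator = 18 * 1025 * 1e-6 = 0.018450
w = 0.004994 m/s

0.004994


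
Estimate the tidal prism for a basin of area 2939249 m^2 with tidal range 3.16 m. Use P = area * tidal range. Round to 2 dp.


Tidal prism = Area * Tidal range
P = 2939249 * 3.16
P = 9288026.84 m^3

9288026.84


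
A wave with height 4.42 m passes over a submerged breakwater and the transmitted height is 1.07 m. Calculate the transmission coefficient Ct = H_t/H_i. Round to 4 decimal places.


Ct = H_t / H_i
Ct = 1.07 / 4.42
Ct = 0.2421

0.2421


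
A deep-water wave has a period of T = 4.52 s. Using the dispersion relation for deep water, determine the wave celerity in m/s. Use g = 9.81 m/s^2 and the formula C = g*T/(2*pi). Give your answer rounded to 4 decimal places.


We use the deep-water celerity formula:
C = g * T / (2 * pi)
C = 9.81 * 4.52 / (2 * 3.14159...)
C = 44.341200 / 6.283185
C = 7.0571 m/s

7.0571


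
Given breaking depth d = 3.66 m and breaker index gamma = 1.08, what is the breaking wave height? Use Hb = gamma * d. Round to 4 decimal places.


Hb = gamma * d
Hb = 1.08 * 3.66
Hb = 3.9528 m

3.9528


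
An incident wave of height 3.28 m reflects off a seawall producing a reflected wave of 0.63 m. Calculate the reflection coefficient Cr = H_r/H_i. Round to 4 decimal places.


Cr = H_r / H_i
Cr = 0.63 / 3.28
Cr = 0.1921

0.1921


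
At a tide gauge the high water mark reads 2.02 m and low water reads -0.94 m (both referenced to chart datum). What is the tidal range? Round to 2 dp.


Tidal range = High water - Low water
Tidal range = 2.02 - (-0.94)
Tidal range = 2.96 m

2.96


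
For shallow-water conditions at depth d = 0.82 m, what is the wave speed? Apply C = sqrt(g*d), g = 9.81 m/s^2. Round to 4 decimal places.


Using the shallow-water approximation:
C = sqrt(g * d) = sqrt(9.81 * 0.82)
C = sqrt(8.0442)
C = 2.8362 m/s

2.8362


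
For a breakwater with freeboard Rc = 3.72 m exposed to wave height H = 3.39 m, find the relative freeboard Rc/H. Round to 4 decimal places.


Relative freeboard = Rc / H
= 3.72 / 3.39
= 1.0973

1.0973


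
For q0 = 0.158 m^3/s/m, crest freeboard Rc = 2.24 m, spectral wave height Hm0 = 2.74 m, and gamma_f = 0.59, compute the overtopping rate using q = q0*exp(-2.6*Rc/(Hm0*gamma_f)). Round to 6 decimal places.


q = q0 * exp(-2.6 * Rc / (Hm0 * gamma_f))
Exponent = -2.6 * 2.24 / (2.74 * 0.59)
= -2.6 * 2.24 / 1.6166
= -3.602623
exp(-3.602623) = 0.027252
q = 0.158 * 0.027252
q = 0.004306 m^3/s/m

0.004306


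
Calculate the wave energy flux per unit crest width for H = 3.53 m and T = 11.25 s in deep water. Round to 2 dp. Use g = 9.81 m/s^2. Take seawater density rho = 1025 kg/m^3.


P = rho * g^2 * H^2 * T / (32 * pi)
P = 1025 * 9.81^2 * 3.53^2 * 11.25 / (32 * pi)
P = 1025 * 96.2361 * 12.4609 * 11.25 / 100.53096
P = 137551.07 W/m

137551.07


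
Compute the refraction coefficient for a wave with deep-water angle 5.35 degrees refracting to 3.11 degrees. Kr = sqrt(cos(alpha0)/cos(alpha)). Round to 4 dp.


Kr = sqrt(cos(alpha0) / cos(alpha))
cos(5.35) = 0.995644
cos(3.11) = 0.998527
Kr = sqrt(0.995644 / 0.998527)
Kr = sqrt(0.997112)
Kr = 0.9986

0.9986


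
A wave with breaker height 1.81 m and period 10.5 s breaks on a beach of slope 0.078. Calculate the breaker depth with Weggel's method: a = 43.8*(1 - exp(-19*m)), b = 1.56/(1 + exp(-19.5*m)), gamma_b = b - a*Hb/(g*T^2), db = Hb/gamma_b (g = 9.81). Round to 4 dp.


a = 43.8 * (1 - exp(-19 * m))
exp(-19 * 0.078) = exp(-1.4820) = 0.227183
a = 43.8 * (1 - 0.227183) = 33.849390
b = 1.56 / (1 + exp(-19.5 * m))
exp(-19.5 * 0.078) = exp(-1.5210) = 0.218493
b = 1.56 / (1 + 0.218493) = 1.280270
Hb / (g * T^2) = 1.81 / (9.81 * 10.5^2) = 1.81 / 1081.5525 = 0.00167352
gamma_b = b - a * Hb/(g*T^2) = 1.280270 - 33.849390 * 0.00167352 = 1.223622
db = Hb / gamma_b = 1.81 / 1.223622
db = 1.4792 m

1.4792


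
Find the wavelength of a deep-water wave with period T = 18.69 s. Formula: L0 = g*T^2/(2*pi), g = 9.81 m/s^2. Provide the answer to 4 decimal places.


L0 = g * T^2 / (2 * pi)
L0 = 9.81 * 18.69^2 / (2 * pi)
L0 = 9.81 * 349.3161 / 6.28319
L0 = 3426.7909 / 6.28319
L0 = 545.3907 m

545.3907


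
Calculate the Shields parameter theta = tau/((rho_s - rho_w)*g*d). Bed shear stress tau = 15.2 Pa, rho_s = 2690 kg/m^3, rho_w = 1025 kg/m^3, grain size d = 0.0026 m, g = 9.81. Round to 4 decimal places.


theta = tau / ((rho_s - rho_w) * g * d)
rho_s - rho_w = 2690 - 1025 = 1665
Denominator = 1665 * 9.81 * 0.0026 = 42.467490
theta = 15.2 / 42.467490
theta = 0.3579

0.3579


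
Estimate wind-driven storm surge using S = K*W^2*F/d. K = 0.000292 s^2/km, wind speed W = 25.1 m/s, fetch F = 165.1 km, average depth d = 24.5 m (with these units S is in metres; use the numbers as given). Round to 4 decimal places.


S = K * W^2 * F / d
W^2 = 25.1^2 = 630.01
S = 0.000292 * 630.01 * 165.1 / 24.5
Numerator = 0.000292 * 630.01 * 165.1 = 30.372278
S = 30.372278 / 24.5 = 1.2397 m

1.2397


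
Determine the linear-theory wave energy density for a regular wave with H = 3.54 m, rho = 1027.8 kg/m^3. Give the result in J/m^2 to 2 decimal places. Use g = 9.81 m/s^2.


E = (1/8) * rho * g * H^2
E = (1/8) * 1027.8 * 9.81 * 3.54^2
E = 0.125 * 1027.8 * 9.81 * 12.5316
E = 15794.07 J/m^2

15794.07


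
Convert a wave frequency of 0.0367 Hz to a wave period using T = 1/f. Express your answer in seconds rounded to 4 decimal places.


T = 1 / f
T = 1 / 0.0367
T = 27.2480 s

27.2480


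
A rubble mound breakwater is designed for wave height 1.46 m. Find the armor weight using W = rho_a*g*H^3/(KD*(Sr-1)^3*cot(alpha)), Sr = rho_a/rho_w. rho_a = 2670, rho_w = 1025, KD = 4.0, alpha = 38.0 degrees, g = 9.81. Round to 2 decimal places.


Sr = rho_a / rho_w = 2670 / 1025 = 2.604878
(Sr - 1) = 1.604878
(Sr - 1)^3 = 4.133578
cot(38.0) = 1 / tan(38.0) = 1 / 0.781286 = 1.279942
Numerator = 2670 * 9.81 * 1.46^3 = 81515.2446
Denominator = 4.0 * 4.133578 * 1.279942 = 21.162953
W = 81515.2446 / 21.162953
W = 3851.79 N

3851.79


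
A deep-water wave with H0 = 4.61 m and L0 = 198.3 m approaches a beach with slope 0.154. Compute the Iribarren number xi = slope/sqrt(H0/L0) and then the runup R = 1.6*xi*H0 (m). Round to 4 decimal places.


xi = slope / sqrt(H0/L0)
H0/L0 = 4.61/198.3 = 0.023248
sqrt(0.023248) = 0.152472
xi = 0.154 / 0.152472 = 1.010024
R = 1.6 * xi * H0 = 1.6 * 1.010024 * 4.61
R = 7.4499 m

7.4499


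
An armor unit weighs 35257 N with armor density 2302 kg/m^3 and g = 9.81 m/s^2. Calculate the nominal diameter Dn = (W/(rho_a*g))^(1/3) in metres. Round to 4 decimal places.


V = W / (rho_a * g)
V = 35257 / (2302 * 9.81)
V = 35257 / 22582.62
V = 1.561245 m^3
Dn = V^(1/3) = 1.561245^(1/3)
Dn = 1.1601 m

1.1601


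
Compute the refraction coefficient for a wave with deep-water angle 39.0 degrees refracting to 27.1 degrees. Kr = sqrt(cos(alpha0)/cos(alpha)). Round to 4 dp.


Kr = sqrt(cos(alpha0) / cos(alpha))
cos(39.0) = 0.777146
cos(27.1) = 0.890213
Kr = sqrt(0.777146 / 0.890213)
Kr = sqrt(0.872989)
Kr = 0.9343

0.9343


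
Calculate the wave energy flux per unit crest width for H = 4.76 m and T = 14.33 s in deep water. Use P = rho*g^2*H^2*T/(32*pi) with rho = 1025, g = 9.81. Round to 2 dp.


P = rho * g^2 * H^2 * T / (32 * pi)
P = 1025 * 9.81^2 * 4.76^2 * 14.33 / (32 * pi)
P = 1025 * 96.2361 * 22.6576 * 14.33 / 100.53096
P = 318582.65 W/m

318582.65


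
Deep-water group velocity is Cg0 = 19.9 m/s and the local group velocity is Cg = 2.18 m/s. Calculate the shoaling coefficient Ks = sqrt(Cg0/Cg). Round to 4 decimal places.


Ks = sqrt(Cg0 / Cg)
Ks = sqrt(19.9 / 2.18)
Ks = sqrt(9.1284)
Ks = 3.0213

3.0213


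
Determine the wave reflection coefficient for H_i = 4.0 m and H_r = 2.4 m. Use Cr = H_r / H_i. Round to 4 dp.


Cr = H_r / H_i
Cr = 2.4 / 4.0
Cr = 0.6000

0.6000


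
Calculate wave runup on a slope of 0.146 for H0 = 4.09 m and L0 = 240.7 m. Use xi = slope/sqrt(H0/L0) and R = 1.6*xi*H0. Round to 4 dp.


xi = slope / sqrt(H0/L0)
H0/L0 = 4.09/240.7 = 0.016992
sqrt(0.016992) = 0.130354
xi = 0.146 / 0.130354 = 1.120029
R = 1.6 * xi * H0 = 1.6 * 1.120029 * 4.09
R = 7.3295 m

7.3295


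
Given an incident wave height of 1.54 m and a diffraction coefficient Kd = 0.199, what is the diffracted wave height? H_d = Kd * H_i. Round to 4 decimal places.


H_d = Kd * H_i
H_d = 0.199 * 1.54
H_d = 0.3065 m

0.3065


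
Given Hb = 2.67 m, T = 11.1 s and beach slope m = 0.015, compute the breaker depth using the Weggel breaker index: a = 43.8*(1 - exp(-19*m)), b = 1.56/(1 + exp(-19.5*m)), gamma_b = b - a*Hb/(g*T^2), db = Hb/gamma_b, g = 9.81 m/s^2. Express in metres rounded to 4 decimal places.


a = 43.8 * (1 - exp(-19 * m))
exp(-19 * 0.015) = exp(-0.2850) = 0.752014
a = 43.8 * (1 - 0.752014) = 10.861776
b = 1.56 / (1 + exp(-19.5 * m))
exp(-19.5 * 0.015) = exp(-0.2925) = 0.746395
b = 1.56 / (1 + 0.746395) = 0.893269
Hb / (g * T^2) = 2.67 / (9.81 * 11.1^2) = 2.67 / 1208.6901 = 0.00220900
gamma_b = b - a * Hb/(g*T^2) = 0.893269 - 10.861776 * 0.00220900 = 0.869275
db = Hb / gamma_b = 2.67 / 0.869275
db = 3.0715 m

3.0715


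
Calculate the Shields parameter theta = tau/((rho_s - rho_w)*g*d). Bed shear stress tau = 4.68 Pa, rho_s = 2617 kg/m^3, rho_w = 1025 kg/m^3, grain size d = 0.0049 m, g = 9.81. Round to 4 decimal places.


theta = tau / ((rho_s - rho_w) * g * d)
rho_s - rho_w = 2617 - 1025 = 1592
Denominator = 1592 * 9.81 * 0.0049 = 76.525848
theta = 4.68 / 76.525848
theta = 0.0612

0.0612


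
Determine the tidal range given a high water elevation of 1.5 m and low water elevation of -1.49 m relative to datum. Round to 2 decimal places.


Tidal range = High water - Low water
Tidal range = 1.5 - (-1.49)
Tidal range = 2.99 m

2.99


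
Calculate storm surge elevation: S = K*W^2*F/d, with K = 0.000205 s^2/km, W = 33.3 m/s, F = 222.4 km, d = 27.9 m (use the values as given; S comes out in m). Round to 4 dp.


S = K * W^2 * F / d
W^2 = 33.3^2 = 1108.89
S = 0.000205 * 1108.89 * 222.4 / 27.9
Numerator = 0.000205 * 1108.89 * 222.4 = 50.556513
S = 50.556513 / 27.9 = 1.8121 m

1.8121


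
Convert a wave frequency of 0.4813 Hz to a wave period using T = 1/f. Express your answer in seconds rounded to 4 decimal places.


T = 1 / f
T = 1 / 0.4813
T = 2.0777 s

2.0777


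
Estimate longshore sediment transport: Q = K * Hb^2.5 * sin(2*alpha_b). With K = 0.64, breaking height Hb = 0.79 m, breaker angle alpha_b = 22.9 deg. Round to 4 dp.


Q = K * Hb^2.5 * sin(2 * alpha_b)
Hb^2.5 = 0.79^2.5 = 0.554712
sin(2 * 22.9) = sin(45.8) = 0.716911
Q = 0.64 * 0.554712 * 0.716911
Q = 0.2545 m^3/s

0.2545


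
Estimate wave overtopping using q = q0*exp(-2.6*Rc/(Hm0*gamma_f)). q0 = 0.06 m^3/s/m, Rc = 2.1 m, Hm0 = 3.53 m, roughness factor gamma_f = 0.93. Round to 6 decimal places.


q = q0 * exp(-2.6 * Rc / (Hm0 * gamma_f))
Exponent = -2.6 * 2.1 / (3.53 * 0.93)
= -2.6 * 2.1 / 3.2829
= -1.663164
exp(-1.663164) = 0.189538
q = 0.06 * 0.189538
q = 0.011372 m^3/s/m

0.011372


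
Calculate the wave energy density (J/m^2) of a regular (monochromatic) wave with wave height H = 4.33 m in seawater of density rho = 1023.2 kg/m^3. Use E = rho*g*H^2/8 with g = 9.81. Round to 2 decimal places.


E = (1/8) * rho * g * H^2
E = (1/8) * 1023.2 * 9.81 * 4.33^2
E = 0.125 * 1023.2 * 9.81 * 18.7489
E = 23524.23 J/m^2

23524.23


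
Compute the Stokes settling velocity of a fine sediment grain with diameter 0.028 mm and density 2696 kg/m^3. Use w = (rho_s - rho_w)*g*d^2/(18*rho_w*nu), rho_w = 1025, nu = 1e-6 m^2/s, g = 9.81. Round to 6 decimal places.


w = (rho_s - rho_w) * g * d^2 / (18 * rho_w * nu)
d = 0.028 mm = 0.000028 m
rho_s - rho_w = 2696 - 1025 = 1671
Numerator = 1671 * 9.81 * (0.000028)^2 = 0.000012851728
Denominator = 18 * 1025 * 1e-6 = 0.018450
w = 0.000697 m/s

0.000697


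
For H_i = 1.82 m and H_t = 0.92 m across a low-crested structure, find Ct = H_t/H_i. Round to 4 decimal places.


Ct = H_t / H_i
Ct = 0.92 / 1.82
Ct = 0.5055

0.5055


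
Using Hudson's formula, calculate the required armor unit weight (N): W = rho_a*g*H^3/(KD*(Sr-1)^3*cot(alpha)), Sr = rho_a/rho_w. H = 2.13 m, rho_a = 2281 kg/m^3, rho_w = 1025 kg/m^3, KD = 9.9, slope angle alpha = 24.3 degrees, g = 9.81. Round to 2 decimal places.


Sr = rho_a / rho_w = 2281 / 1025 = 2.225366
(Sr - 1) = 1.225366
(Sr - 1)^3 = 1.839913
cot(24.3) = 1 / tan(24.3) = 1 / 0.451517 = 2.214754
Numerator = 2281 * 9.81 * 2.13^3 = 216238.5413
Denominator = 9.9 * 1.839913 * 2.214754 = 40.342064
W = 216238.5413 / 40.342064
W = 5360.13 N

5360.13


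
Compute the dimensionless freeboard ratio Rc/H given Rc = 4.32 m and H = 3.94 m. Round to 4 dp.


Relative freeboard = Rc / H
= 4.32 / 3.94
= 1.0964

1.0964


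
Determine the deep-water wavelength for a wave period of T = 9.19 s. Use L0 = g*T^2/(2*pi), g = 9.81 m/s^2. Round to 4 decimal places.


L0 = g * T^2 / (2 * pi)
L0 = 9.81 * 9.19^2 / (2 * pi)
L0 = 9.81 * 84.4561 / 6.28319
L0 = 828.5143 / 6.28319
L0 = 131.8622 m

131.8622


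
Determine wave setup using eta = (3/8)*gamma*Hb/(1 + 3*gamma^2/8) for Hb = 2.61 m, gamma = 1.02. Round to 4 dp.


eta = (3/8) * gamma * Hb / (1 + 3*gamma^2/8)
Numerator = (3/8) * 1.02 * 2.61 = 0.998325
Denominator = 1 + 3*1.02^2/8 = 1 + 0.390150 = 1.390150
eta = 0.998325 / 1.390150
eta = 0.7181 m

0.7181


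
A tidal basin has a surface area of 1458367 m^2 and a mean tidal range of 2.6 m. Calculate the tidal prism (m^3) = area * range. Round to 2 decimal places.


Tidal prism = Area * Tidal range
P = 1458367 * 2.6
P = 3791754.20 m^3

3791754.20


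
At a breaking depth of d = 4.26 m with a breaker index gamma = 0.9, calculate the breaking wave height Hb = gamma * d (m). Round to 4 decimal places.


Hb = gamma * d
Hb = 0.9 * 4.26
Hb = 3.8340 m

3.8340


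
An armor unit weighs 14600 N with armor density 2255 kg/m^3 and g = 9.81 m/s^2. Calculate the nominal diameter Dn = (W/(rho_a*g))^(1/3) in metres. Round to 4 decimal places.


V = W / (rho_a * g)
V = 14600 / (2255 * 9.81)
V = 14600 / 22121.55
V = 0.659990 m^3
Dn = V^(1/3) = 0.659990^(1/3)
Dn = 0.8707 m

0.8707


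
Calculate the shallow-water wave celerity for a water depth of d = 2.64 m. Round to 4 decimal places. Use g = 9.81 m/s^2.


Using the shallow-water approximation:
C = sqrt(g * d) = sqrt(9.81 * 2.64)
C = sqrt(25.8984)
C = 5.0890 m/s

5.0890


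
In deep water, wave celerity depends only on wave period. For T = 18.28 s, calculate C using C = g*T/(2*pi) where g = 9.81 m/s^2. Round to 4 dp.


We use the deep-water celerity formula:
C = g * T / (2 * pi)
C = 9.81 * 18.28 / (2 * 3.14159...)
C = 179.326800 / 6.283185
C = 28.5407 m/s

28.5407


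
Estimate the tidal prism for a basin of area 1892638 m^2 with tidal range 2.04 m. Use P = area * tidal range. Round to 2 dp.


Tidal prism = Area * Tidal range
P = 1892638 * 2.04
P = 3860981.52 m^3

3860981.52


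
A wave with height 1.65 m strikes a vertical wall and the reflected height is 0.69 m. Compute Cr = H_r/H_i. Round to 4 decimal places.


Cr = H_r / H_i
Cr = 0.69 / 1.65
Cr = 0.4182

0.4182


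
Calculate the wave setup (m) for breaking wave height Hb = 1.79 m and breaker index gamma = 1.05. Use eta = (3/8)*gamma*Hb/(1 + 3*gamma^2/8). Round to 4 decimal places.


eta = (3/8) * gamma * Hb / (1 + 3*gamma^2/8)
Numerator = (3/8) * 1.05 * 1.79 = 0.704813
Denominator = 1 + 3*1.05^2/8 = 1 + 0.413438 = 1.413438
eta = 0.704813 / 1.413438
eta = 0.4987 m

0.4987


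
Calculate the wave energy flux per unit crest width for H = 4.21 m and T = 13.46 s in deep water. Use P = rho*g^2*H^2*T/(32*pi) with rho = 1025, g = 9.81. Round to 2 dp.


P = rho * g^2 * H^2 * T / (32 * pi)
P = 1025 * 9.81^2 * 4.21^2 * 13.46 / (32 * pi)
P = 1025 * 96.2361 * 17.7241 * 13.46 / 100.53096
P = 234083.76 W/m

234083.76


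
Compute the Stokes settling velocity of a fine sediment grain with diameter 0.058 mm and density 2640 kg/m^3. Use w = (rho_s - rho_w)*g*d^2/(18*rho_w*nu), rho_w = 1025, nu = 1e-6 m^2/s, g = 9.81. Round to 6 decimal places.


w = (rho_s - rho_w) * g * d^2 / (18 * rho_w * nu)
d = 0.058 mm = 0.000058 m
rho_s - rho_w = 2640 - 1025 = 1615
Numerator = 1615 * 9.81 * (0.000058)^2 = 0.000053296357
Denominator = 18 * 1025 * 1e-6 = 0.018450
w = 0.002889 m/s

0.002889


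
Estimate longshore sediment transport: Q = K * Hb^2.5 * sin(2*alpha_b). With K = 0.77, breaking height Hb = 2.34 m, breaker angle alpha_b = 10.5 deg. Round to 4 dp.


Q = K * Hb^2.5 * sin(2 * alpha_b)
Hb^2.5 = 2.34^2.5 = 8.376057
sin(2 * 10.5) = sin(21.0) = 0.358368
Q = 0.77 * 8.376057 * 0.358368
Q = 2.3113 m^3/s

2.3113


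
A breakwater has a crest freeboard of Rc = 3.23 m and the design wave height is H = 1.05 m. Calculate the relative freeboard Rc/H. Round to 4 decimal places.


Relative freeboard = Rc / H
= 3.23 / 1.05
= 3.0762

3.0762


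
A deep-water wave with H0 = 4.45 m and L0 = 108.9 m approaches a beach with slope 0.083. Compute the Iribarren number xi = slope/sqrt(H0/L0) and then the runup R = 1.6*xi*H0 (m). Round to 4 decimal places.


xi = slope / sqrt(H0/L0)
H0/L0 = 4.45/108.9 = 0.040863
sqrt(0.040863) = 0.202146
xi = 0.083 / 0.202146 = 0.410593
R = 1.6 * xi * H0 = 1.6 * 0.410593 * 4.45
R = 2.9234 m

2.9234


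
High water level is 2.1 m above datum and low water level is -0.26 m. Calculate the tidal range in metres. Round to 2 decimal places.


Tidal range = High water - Low water
Tidal range = 2.1 - (-0.26)
Tidal range = 2.36 m

2.36


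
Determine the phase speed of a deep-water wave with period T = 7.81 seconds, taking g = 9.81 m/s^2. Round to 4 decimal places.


We use the deep-water celerity formula:
C = g * T / (2 * pi)
C = 9.81 * 7.81 / (2 * 3.14159...)
C = 76.616100 / 6.283185
C = 12.1938 m/s

12.1938


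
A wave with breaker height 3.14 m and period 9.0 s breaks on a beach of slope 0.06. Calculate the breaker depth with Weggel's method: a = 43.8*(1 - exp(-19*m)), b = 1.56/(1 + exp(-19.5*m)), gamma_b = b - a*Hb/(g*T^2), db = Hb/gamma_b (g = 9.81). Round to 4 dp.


a = 43.8 * (1 - exp(-19 * m))
exp(-19 * 0.06) = exp(-1.1400) = 0.319819
a = 43.8 * (1 - 0.319819) = 29.791927
b = 1.56 / (1 + exp(-19.5 * m))
exp(-19.5 * 0.06) = exp(-1.1700) = 0.310367
b = 1.56 / (1 + 0.310367) = 1.190506
Hb / (g * T^2) = 3.14 / (9.81 * 9.0^2) = 3.14 / 794.6100 = 0.00395162
gamma_b = b - a * Hb/(g*T^2) = 1.190506 - 29.791927 * 0.00395162 = 1.072780
db = Hb / gamma_b = 3.14 / 1.072780
db = 2.9270 m

2.9270


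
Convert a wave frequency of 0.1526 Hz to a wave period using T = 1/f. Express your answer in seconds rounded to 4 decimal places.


T = 1 / f
T = 1 / 0.1526
T = 6.5531 s

6.5531


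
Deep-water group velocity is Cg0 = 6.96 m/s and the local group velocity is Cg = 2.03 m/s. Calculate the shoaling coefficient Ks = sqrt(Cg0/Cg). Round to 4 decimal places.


Ks = sqrt(Cg0 / Cg)
Ks = sqrt(6.96 / 2.03)
Ks = sqrt(3.4286)
Ks = 1.8516

1.8516


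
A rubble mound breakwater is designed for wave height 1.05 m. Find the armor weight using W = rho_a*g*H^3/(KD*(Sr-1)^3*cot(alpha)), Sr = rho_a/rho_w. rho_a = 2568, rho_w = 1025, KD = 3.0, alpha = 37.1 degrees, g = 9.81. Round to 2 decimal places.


Sr = rho_a / rho_w = 2568 / 1025 = 2.505366
(Sr - 1) = 1.505366
(Sr - 1)^3 = 3.411349
cot(37.1) = 1 / tan(37.1) = 1 / 0.756294 = 1.322237
Numerator = 2568 * 9.81 * 1.05^3 = 29162.9816
Denominator = 3.0 * 3.411349 * 1.322237 = 13.531837
W = 29162.9816 / 13.531837
W = 2155.14 N

2155.14


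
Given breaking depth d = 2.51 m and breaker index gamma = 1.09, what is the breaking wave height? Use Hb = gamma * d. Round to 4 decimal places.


Hb = gamma * d
Hb = 1.09 * 2.51
Hb = 2.7359 m

2.7359


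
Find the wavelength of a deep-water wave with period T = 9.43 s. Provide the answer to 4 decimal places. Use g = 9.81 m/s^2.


L0 = g * T^2 / (2 * pi)
L0 = 9.81 * 9.43^2 / (2 * pi)
L0 = 9.81 * 88.9249 / 6.28319
L0 = 872.3533 / 6.28319
L0 = 138.8393 m

138.8393


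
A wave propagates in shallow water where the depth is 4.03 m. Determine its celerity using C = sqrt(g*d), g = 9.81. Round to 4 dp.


Using the shallow-water approximation:
C = sqrt(g * d) = sqrt(9.81 * 4.03)
C = sqrt(39.5343)
C = 6.2876 m/s

6.2876


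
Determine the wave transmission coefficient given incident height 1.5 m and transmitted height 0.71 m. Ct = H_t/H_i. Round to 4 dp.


Ct = H_t / H_i
Ct = 0.71 / 1.5
Ct = 0.4733

0.4733


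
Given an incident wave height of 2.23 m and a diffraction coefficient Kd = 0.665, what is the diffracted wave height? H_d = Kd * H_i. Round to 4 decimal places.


H_d = Kd * H_i
H_d = 0.665 * 2.23
H_d = 1.4830 m

1.4830


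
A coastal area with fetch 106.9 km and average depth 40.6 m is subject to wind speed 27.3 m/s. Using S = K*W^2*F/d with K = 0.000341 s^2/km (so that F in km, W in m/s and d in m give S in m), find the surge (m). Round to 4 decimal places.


S = K * W^2 * F / d
W^2 = 27.3^2 = 745.29
S = 0.000341 * 745.29 * 106.9 / 40.6
Numerator = 0.000341 * 745.29 * 106.9 = 27.167982
S = 27.167982 / 40.6 = 0.6692 m

0.6692


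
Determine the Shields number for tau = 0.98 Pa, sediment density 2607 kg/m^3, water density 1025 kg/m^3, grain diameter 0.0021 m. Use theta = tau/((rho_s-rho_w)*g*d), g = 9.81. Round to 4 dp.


theta = tau / ((rho_s - rho_w) * g * d)
rho_s - rho_w = 2607 - 1025 = 1582
Denominator = 1582 * 9.81 * 0.0021 = 32.590782
theta = 0.98 / 32.590782
theta = 0.0301

0.0301


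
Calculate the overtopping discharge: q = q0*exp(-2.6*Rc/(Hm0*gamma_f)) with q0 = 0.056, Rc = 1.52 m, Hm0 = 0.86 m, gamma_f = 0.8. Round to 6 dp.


q = q0 * exp(-2.6 * Rc / (Hm0 * gamma_f))
Exponent = -2.6 * 1.52 / (0.86 * 0.8)
= -2.6 * 1.52 / 0.6880
= -5.744186
exp(-5.744186) = 0.003201
q = 0.056 * 0.003201
q = 0.000179 m^3/s/m

0.000179


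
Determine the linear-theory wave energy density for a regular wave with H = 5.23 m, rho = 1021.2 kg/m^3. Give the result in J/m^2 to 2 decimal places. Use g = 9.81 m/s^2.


E = (1/8) * rho * g * H^2
E = (1/8) * 1021.2 * 9.81 * 5.23^2
E = 0.125 * 1021.2 * 9.81 * 27.3529
E = 34252.57 J/m^2

34252.57
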